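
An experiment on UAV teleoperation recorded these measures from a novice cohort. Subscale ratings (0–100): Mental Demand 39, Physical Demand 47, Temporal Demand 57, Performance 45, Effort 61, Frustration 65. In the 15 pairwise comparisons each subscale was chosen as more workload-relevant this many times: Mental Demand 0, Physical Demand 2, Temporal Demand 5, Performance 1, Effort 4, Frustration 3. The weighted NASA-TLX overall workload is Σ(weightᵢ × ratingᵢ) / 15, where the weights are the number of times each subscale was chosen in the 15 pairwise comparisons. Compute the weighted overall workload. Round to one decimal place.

57.5

The tallies are the weights (they sum to 15).
Weighted sum = 0·39 + 2·47 + 5·57 + 1·45 + 4·61 + 3·65
            = 0 + 94 + 285 + 45 + 244 + 195 = 863.
Overall workload = 863 / 15 = 57.5333 ≈ 57.5.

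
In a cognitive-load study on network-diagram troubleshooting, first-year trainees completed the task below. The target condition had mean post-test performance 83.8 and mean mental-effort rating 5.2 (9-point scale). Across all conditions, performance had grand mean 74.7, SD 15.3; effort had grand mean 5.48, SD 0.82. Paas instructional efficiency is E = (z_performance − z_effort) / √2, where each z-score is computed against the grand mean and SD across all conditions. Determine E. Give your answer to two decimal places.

z_performance = (83.8 − 74.7) / 15.3 = 9.1000 / 15.3 = 0.5948.
z_effort = (5.2 − 5.48) / 0.82 = -0.2800 / 0.82 = -0.3415.
z_P − z_E = 0.5948 − (-0.3415) = 0.9363.
E = 0.9363 / √2 = 0.9363 / 1.41421 = 0.6621 ≈ 0.66.

0.66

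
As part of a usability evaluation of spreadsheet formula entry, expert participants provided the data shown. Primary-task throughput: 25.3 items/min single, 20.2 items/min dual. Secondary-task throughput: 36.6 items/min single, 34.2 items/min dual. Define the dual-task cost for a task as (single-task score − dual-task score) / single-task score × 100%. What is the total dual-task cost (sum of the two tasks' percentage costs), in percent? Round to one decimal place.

Primary cost = (25.3 − 20.2) / 25.3 × 100% = 20.1581%.
Secondary cost = (36.6 − 34.2) / 36.6 × 100% = 6.5574%.
Total = 20.1581% + 6.5574% = 26.7155% ≈ 26.7%.

26.7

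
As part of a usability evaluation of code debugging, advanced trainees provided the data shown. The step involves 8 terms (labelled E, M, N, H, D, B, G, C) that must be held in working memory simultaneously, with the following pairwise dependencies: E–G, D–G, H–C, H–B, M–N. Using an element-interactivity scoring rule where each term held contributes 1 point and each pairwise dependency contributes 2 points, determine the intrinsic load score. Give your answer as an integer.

Count of terms held simultaneously: 8.
Count of pairwise dependencies listed: 5.
Element contribution: 8 × 1 = 8.
Interaction contribution: 5 × 2 = 10.
Intrinsic load = 8 + 10 = 18.

18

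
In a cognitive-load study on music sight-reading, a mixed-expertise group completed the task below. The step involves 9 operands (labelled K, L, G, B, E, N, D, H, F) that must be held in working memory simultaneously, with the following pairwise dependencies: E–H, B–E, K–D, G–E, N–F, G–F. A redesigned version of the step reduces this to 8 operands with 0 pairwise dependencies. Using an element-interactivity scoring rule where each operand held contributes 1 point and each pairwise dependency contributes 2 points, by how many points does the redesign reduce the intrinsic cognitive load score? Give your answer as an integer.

13

Original: 9 × 1 + 6 × 2 = 9 + 12 = 21.
Redesigned: 8 × 1 + 0 × 2 = 8 + 0 = 8.
Reduction = 21 − 8 = 13.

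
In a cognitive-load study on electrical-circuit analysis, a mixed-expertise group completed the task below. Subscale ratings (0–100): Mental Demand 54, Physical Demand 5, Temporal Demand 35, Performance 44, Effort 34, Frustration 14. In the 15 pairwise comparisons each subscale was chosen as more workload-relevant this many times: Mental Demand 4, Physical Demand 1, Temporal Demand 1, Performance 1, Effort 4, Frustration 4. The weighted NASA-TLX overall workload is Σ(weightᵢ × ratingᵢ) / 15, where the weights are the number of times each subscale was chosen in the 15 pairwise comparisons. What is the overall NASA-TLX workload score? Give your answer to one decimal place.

32.8

The tallies are the weights (they sum to 15).
Weighted sum = 4·54 + 1·5 + 1·35 + 1·44 + 4·34 + 4·14
            = 216 + 5 + 35 + 44 + 136 + 56 = 492.
Overall workload = 492 / 15 = 32.8000 ≈ 32.8.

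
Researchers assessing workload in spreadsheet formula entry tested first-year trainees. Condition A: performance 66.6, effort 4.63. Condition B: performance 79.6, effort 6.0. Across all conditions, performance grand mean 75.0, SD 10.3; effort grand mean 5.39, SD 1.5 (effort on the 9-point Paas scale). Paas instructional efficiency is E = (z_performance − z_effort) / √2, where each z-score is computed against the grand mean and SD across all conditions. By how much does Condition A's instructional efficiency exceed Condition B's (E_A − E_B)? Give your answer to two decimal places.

-0.25

Condition A: z_P = (66.6 − 75.0)/10.3 = -0.8155; z_E = (4.63 − 5.39)/1.5 = -0.5067; E_A = (-0.8155 − (-0.5067))/√2 = -0.2184.
Condition B: z_P = (79.6 − 75.0)/10.3 = 0.4466; z_E = (6.0 − 5.39)/1.5 = 0.4067; E_B = (0.4466 − 0.4067)/√2 = 0.0282.
E_A − E_B = -0.2184 − 0.0282 = -0.2466 ≈ -0.25.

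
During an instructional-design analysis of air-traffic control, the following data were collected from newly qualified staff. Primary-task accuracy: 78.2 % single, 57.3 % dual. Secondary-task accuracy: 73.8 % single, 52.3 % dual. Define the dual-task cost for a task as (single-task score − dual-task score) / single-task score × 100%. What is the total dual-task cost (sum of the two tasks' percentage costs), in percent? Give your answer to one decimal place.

Primary cost = (78.2 − 57.3) / 78.2 × 100% = 26.7263%.
Secondary cost = (73.8 − 52.3) / 73.8 × 100% = 29.1328%.
Total = 26.7263% + 29.1328% = 55.8591% ≈ 55.9%.

55.9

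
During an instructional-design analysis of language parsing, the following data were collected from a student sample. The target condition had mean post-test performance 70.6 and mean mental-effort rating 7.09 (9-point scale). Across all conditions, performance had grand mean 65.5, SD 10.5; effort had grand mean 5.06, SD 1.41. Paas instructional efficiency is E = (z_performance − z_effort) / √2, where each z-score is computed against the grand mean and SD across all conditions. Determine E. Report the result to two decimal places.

z_performance = (70.6 − 65.5) / 10.5 = 5.1000 / 10.5 = 0.4857.
z_effort = (7.09 − 5.06) / 1.41 = 2.0300 / 1.41 = 1.4397.
z_P − z_E = 0.4857 − 1.4397 = -0.9540.
E = -0.9540 / √2 = -0.9540 / 1.41421 = -0.6746 ≈ -0.67.

-0.67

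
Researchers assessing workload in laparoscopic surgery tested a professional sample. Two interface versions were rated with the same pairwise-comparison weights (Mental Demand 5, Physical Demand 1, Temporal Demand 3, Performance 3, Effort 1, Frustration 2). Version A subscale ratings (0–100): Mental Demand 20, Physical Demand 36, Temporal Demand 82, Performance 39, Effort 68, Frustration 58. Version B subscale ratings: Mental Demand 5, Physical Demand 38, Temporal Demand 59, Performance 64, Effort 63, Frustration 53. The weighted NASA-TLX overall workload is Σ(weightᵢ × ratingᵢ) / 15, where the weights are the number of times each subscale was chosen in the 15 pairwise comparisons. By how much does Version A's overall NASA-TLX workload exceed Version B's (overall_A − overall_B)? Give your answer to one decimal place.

5.5

Version A weighted sum = 5·20 + 1·36 + 3·82 + 3·39 + 1·68 + 2·58 = 100 + 36 + 246 + 117 + 68 + 116 = 683; overall_A = 683/15 = 45.5333.
Version B weighted sum = 5·5 + 1·38 + 3·59 + 3·64 + 1·63 + 2·53 = 25 + 38 + 177 + 192 + 63 + 106 = 601; overall_B = 601/15 = 40.0667.
Difference = 45.5333 − 40.0667 = 5.4666 ≈ 5.5.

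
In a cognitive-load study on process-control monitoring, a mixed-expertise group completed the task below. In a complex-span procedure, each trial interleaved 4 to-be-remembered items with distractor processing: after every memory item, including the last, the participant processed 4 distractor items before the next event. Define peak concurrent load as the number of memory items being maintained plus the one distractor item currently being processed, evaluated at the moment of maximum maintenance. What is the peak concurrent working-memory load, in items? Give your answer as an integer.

Maintenance is greatest during the distractor(s) after memory item 4: all 4 memory items are being held.
One distractor item is concurrently being processed.
Peak concurrent load = 4 + 1 = 5 items.

5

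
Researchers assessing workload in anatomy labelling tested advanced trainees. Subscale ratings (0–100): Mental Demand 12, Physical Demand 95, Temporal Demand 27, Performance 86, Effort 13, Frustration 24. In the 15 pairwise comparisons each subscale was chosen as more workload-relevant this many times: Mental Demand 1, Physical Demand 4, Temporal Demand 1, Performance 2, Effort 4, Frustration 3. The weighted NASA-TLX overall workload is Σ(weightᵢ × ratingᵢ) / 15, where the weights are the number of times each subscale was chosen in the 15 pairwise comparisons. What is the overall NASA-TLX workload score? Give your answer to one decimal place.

The tallies are the weights (they sum to 15).
Weighted sum = 1·12 + 4·95 + 1·27 + 2·86 + 4·13 + 3·24
            = 12 + 380 + 27 + 172 + 52 + 72 = 715.
Overall workload = 715 / 15 = 47.6667 ≈ 47.7.

47.7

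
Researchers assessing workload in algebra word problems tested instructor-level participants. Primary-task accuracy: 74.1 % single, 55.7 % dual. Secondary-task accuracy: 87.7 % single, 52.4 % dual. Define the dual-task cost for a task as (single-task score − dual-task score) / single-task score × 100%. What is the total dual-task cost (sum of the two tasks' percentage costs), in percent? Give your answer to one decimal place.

Primary cost = (74.1 − 55.7) / 74.1 × 100% = 24.8313%.
Secondary cost = (87.7 − 52.4) / 87.7 × 100% = 40.2509%.
Total = 24.8313% + 40.2509% = 65.0822% ≈ 65.1%.

65.1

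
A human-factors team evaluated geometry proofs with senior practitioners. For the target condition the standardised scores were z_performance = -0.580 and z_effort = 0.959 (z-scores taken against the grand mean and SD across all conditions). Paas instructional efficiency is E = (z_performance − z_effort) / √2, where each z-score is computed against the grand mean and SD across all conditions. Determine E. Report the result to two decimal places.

z_P − z_E = -0.580 − 0.959 = -1.5390.
E = -1.5390 / √2 = -1.5390 / 1.41421 = -1.0882 ≈ -1.09.

-1.09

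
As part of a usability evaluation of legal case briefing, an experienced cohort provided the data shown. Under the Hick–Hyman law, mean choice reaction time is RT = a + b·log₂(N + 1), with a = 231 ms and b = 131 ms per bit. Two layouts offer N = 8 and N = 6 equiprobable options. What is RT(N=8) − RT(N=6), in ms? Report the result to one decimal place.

RT(8) = 231 + 131·log₂(9) = 231 + 131·3.1699 = 646.2569 ms.
RT(6) = 231 + 131·log₂(7) = 231 + 131·2.8074 = 598.7694 ms.
Difference = 646.2569 − 598.7694 = 47.4875 ≈ 47.5 ms.

47.5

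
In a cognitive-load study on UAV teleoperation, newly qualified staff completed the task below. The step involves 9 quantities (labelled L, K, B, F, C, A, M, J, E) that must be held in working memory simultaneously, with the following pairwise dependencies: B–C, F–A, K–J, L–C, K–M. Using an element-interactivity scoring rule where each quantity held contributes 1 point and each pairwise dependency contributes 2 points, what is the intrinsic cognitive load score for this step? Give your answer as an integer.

Count of quantities held simultaneously: 9.
Count of pairwise dependencies listed: 5.
Element contribution: 9 × 1 = 9.
Interaction contribution: 5 × 2 = 10.
Intrinsic load = 9 + 10 = 19.

19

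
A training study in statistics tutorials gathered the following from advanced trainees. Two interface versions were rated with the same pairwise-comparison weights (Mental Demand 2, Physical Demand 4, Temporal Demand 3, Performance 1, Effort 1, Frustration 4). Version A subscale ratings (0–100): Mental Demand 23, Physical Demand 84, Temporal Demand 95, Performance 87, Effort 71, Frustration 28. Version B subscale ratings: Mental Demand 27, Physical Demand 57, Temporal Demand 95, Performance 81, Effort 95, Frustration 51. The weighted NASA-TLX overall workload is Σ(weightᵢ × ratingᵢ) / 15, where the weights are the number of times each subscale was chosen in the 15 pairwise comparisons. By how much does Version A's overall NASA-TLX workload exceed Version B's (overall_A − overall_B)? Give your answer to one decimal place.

Version A weighted sum = 2·23 + 4·84 + 3·95 + 1·87 + 1·71 + 4·28 = 46 + 336 + 285 + 87 + 71 + 112 = 937; overall_A = 937/15 = 62.4667.
Version B weighted sum = 2·27 + 4·57 + 3·95 + 1·81 + 1·95 + 4·51 = 54 + 228 + 285 + 81 + 95 + 204 = 947; overall_B = 947/15 = 63.1333.
Difference = 62.4667 − 63.1333 = -0.6666 ≈ -0.7.

-0.7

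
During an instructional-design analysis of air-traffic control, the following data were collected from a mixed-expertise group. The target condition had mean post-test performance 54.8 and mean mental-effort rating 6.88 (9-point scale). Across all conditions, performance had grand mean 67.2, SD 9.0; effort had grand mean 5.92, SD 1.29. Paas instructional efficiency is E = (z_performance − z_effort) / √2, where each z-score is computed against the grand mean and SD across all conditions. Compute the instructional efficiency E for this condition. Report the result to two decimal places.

-1.50

z_performance = (54.8 − 67.2) / 9.0 = -12.4000 / 9.0 = -1.3778.
z_effort = (6.88 − 5.92) / 1.29 = 0.9600 / 1.29 = 0.7442.
z_P − z_E = -1.3778 − 0.7442 = -2.1220.
E = -2.1220 / √2 = -2.1220 / 1.41421 = -1.5005 ≈ -1.50.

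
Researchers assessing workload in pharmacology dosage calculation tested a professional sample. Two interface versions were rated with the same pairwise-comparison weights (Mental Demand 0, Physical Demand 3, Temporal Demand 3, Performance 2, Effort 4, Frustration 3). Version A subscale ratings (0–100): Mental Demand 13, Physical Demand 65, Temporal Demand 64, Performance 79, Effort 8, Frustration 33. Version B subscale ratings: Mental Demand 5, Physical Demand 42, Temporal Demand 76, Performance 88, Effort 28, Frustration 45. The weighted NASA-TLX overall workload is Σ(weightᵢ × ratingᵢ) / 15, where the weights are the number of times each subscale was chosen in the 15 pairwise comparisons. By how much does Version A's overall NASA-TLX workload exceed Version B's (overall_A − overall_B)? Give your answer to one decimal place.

Version A weighted sum = 0·13 + 3·65 + 3·64 + 2·79 + 4·8 + 3·33 = 0 + 195 + 192 + 158 + 32 + 99 = 676; overall_A = 676/15 = 45.0667.
Version B weighted sum = 0·5 + 3·42 + 3·76 + 2·88 + 4·28 + 3·45 = 0 + 126 + 228 + 176 + 112 + 135 = 777; overall_B = 777/15 = 51.8000.
Difference = 45.0667 − 51.8000 = -6.7333 ≈ -6.7.

-6.7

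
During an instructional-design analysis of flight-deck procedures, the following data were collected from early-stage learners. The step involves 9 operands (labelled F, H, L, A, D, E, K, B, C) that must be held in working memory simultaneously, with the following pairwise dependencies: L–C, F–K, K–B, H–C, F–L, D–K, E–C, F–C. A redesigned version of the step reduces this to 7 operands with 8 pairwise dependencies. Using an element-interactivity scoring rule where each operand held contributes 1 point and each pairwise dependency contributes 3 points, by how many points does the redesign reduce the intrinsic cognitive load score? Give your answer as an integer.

Original: 9 × 1 + 8 × 3 = 9 + 24 = 33.
Redesigned: 7 × 1 + 8 × 3 = 7 + 24 = 31.
Reduction = 33 − 31 = 2.

2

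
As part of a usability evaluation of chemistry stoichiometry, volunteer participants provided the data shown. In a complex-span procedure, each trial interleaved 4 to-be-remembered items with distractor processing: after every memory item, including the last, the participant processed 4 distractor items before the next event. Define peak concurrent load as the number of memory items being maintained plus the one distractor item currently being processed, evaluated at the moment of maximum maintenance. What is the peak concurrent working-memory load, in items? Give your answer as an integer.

Maintenance is greatest during the distractor(s) after memory item 4: all 4 memory items are being held.
One distractor item is concurrently being processed.
Peak concurrent load = 4 + 1 = 5 items.

5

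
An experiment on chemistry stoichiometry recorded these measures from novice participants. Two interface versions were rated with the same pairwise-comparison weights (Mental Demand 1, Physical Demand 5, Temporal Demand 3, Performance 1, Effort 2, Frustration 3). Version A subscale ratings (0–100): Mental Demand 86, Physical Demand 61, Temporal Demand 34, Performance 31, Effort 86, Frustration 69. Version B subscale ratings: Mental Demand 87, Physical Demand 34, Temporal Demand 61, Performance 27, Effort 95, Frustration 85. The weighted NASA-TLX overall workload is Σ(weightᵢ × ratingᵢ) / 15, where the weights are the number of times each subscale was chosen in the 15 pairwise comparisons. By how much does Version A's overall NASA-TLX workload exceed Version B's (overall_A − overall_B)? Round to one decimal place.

-0.6

Version A weighted sum = 1·86 + 5·61 + 3·34 + 1·31 + 2·86 + 3·69 = 86 + 305 + 102 + 31 + 172 + 207 = 903; overall_A = 903/15 = 60.2000.
Version B weighted sum = 1·87 + 5·34 + 3·61 + 1·27 + 2·95 + 3·85 = 87 + 170 + 183 + 27 + 190 + 255 = 912; overall_B = 912/15 = 60.8000.
Difference = 60.2000 − 60.8000 = -0.6000 ≈ -0.6.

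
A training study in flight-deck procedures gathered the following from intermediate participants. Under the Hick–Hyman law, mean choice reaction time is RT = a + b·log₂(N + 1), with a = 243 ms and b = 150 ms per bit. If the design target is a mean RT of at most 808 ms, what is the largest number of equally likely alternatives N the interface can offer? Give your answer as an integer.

12

Set 243 + 150·log₂(N + 1) ≤ 808.
log₂(N + 1) ≤ (808 − 243) / 150 = 3.7667.
N + 1 ≤ 2^3.7667 = 13.6110.
N ≤ 12.6110, so the largest integer N is 12.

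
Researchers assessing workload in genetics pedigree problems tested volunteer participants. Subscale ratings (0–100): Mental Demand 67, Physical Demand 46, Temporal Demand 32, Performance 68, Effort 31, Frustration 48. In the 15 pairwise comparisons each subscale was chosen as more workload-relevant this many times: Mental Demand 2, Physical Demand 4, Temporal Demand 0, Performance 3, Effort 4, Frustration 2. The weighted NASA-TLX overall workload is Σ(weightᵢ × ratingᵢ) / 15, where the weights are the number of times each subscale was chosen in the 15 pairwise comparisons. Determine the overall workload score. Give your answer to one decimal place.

The tallies are the weights (they sum to 15).
Weighted sum = 2·67 + 4·46 + 0·32 + 3·68 + 4·31 + 2·48
            = 134 + 184 + 0 + 204 + 124 + 96 = 742.
Overall workload = 742 / 15 = 49.4667 ≈ 49.5.

49.5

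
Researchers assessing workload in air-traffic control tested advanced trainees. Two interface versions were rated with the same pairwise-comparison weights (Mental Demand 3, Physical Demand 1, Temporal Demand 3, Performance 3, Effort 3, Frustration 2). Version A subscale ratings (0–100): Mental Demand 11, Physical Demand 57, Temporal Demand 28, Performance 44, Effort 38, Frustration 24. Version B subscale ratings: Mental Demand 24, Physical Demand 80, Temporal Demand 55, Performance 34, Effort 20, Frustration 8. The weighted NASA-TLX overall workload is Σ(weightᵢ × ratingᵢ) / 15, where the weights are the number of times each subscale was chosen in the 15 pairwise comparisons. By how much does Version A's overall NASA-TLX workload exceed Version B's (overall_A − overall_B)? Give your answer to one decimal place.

Version A weighted sum = 3·11 + 1·57 + 3·28 + 3·44 + 3·38 + 2·24 = 33 + 57 + 84 + 132 + 114 + 48 = 468; overall_A = 468/15 = 31.2000.
Version B weighted sum = 3·24 + 1·80 + 3·55 + 3·34 + 3·20 + 2·8 = 72 + 80 + 165 + 102 + 60 + 16 = 495; overall_B = 495/15 = 33.0000.
Difference = 31.2000 − 33.0000 = -1.8000 ≈ -1.8.

-1.8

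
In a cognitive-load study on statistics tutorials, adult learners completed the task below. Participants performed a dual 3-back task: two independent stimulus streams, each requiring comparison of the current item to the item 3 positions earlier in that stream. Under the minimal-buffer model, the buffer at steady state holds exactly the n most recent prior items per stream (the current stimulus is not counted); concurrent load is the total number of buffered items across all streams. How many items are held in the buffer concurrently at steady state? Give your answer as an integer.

Each stream's buffer holds its 3 most recent prior items.
Two independent streams: 2 × 3 = 6 buffered items at steady state.

6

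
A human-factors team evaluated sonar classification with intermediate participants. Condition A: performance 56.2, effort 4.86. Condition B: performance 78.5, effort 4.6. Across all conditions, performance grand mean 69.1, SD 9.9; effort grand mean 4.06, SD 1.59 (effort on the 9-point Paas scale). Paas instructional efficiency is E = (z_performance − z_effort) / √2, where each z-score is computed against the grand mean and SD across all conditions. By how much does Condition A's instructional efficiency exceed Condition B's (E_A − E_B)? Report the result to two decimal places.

Condition A: z_P = (56.2 − 69.1)/9.9 = -1.3030; z_E = (4.86 − 4.06)/1.59 = 0.5031; E_A = (-1.3030 − 0.5031)/√2 = -1.2771.
Condition B: z_P = (78.5 − 69.1)/9.9 = 0.9495; z_E = (4.6 − 4.06)/1.59 = 0.3396; E_B = (0.9495 − 0.3396)/√2 = 0.4313.
E_A − E_B = -1.2771 − 0.4313 = -1.7084 ≈ -1.71.

-1.71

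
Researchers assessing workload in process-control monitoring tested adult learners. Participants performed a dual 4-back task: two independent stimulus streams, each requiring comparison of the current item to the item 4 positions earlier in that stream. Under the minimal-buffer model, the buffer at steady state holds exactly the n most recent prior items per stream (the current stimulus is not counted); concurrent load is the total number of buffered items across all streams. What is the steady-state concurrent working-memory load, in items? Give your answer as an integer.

Each stream's buffer holds its 4 most recent prior items.
Two independent streams: 2 × 4 = 8 buffered items at steady state.

8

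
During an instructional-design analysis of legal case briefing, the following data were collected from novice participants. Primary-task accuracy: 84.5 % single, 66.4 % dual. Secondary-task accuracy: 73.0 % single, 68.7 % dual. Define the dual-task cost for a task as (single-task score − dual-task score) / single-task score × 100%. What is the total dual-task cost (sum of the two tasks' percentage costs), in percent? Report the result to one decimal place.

27.3

Primary cost = (84.5 − 66.4) / 84.5 × 100% = 21.4201%.
Secondary cost = (73.0 − 68.7) / 73.0 × 100% = 5.8904%.
Total = 21.4201% + 5.8904% = 27.3105% ≈ 27.3%.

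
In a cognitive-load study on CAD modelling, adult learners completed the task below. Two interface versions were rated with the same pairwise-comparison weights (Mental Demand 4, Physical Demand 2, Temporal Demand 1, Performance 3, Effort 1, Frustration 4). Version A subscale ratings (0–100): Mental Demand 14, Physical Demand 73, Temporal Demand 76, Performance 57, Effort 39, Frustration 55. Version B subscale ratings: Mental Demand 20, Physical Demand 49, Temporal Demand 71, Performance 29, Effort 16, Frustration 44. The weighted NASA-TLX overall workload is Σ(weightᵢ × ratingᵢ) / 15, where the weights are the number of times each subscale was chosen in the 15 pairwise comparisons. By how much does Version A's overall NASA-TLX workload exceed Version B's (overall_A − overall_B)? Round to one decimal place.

Version A weighted sum = 4·14 + 2·73 + 1·76 + 3·57 + 1·39 + 4·55 = 56 + 146 + 76 + 171 + 39 + 220 = 708; overall_A = 708/15 = 47.2000.
Version B weighted sum = 4·20 + 2·49 + 1·71 + 3·29 + 1·16 + 4·44 = 80 + 98 + 71 + 87 + 16 + 176 = 528; overall_B = 528/15 = 35.2000.
Difference = 47.2000 − 35.2000 = 12.0000 ≈ 12.0.

12.0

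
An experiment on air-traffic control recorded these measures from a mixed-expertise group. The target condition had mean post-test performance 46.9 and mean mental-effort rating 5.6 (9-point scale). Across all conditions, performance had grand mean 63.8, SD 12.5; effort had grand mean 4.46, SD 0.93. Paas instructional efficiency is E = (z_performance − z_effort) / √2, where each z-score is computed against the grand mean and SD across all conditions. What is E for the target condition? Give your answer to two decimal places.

z_performance = (46.9 − 63.8) / 12.5 = -16.9000 / 12.5 = -1.3520.
z_effort = (5.6 − 4.46) / 0.93 = 1.1400 / 0.93 = 1.2258.
z_P − z_E = -1.3520 − 1.2258 = -2.5778.
E = -2.5778 / √2 = -2.5778 / 1.41421 = -1.8228 ≈ -1.82.

-1.82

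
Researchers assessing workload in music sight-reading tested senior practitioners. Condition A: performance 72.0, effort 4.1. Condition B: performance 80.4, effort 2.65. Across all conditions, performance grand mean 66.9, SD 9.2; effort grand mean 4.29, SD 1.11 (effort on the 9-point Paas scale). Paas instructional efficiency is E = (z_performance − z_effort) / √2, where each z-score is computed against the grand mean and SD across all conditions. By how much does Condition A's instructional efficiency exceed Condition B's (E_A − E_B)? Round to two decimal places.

Condition A: z_P = (72.0 − 66.9)/9.2 = 0.5543; z_E = (4.1 − 4.29)/1.11 = -0.1712; E_A = (0.5543 − (-0.1712))/√2 = 0.5130.
Condition B: z_P = (80.4 − 66.9)/9.2 = 1.4674; z_E = (2.65 − 4.29)/1.11 = -1.4775; E_B = (1.4674 − (-1.4775))/√2 = 2.0824.
E_A − E_B = 0.5130 − 2.0824 = -1.5694 ≈ -1.57.

-1.57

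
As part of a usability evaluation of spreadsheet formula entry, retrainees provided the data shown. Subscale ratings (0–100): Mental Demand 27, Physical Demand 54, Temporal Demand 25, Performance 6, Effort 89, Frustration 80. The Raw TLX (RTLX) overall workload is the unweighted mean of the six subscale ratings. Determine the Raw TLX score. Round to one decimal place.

Sum of ratings = 27 + 54 + 25 + 6 + 89 + 80 = 281.
RTLX = 281 / 6 = 46.8333 ≈ 46.8.

46.8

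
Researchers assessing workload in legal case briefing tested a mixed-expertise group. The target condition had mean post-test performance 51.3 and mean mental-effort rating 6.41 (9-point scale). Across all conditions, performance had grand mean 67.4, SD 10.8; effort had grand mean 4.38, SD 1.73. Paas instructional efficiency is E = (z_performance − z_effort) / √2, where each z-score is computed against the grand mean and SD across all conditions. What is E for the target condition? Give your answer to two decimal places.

-1.88

z_performance = (51.3 − 67.4) / 10.8 = -16.1000 / 10.8 = -1.4907.
z_effort = (6.41 − 4.38) / 1.73 = 2.0300 / 1.73 = 1.1734.
z_P − z_E = -1.4907 − 1.1734 = -2.6641.
E = -2.6641 / √2 = -2.6641 / 1.41421 = -1.8838 ≈ -1.88.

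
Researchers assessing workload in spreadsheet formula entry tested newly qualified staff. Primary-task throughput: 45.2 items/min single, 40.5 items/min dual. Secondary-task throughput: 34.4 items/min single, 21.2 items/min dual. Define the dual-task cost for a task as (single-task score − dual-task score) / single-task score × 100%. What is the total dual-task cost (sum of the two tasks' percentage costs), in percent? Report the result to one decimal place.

48.8

Primary cost = (45.2 − 40.5) / 45.2 × 100% = 10.3982%.
Secondary cost = (34.4 − 21.2) / 34.4 × 100% = 38.3721%.
Total = 10.3982% + 38.3721% = 48.7703% ≈ 48.8%.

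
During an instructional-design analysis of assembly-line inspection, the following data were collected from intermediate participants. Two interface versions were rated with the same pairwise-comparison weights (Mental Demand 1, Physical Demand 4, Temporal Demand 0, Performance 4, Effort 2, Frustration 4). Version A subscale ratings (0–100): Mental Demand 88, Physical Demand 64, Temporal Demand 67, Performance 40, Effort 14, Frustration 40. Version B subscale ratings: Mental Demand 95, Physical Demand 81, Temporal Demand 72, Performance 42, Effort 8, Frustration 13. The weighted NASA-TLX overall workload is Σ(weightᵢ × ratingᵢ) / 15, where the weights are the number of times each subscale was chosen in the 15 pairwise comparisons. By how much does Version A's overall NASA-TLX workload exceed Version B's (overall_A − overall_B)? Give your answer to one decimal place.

Version A weighted sum = 1·88 + 4·64 + 0·67 + 4·40 + 2·14 + 4·40 = 88 + 256 + 0 + 160 + 28 + 160 = 692; overall_A = 692/15 = 46.1333.
Version B weighted sum = 1·95 + 4·81 + 0·72 + 4·42 + 2·8 + 4·13 = 95 + 324 + 0 + 168 + 16 + 52 = 655; overall_B = 655/15 = 43.6667.
Difference = 46.1333 − 43.6667 = 2.4666 ≈ 2.5.

2.5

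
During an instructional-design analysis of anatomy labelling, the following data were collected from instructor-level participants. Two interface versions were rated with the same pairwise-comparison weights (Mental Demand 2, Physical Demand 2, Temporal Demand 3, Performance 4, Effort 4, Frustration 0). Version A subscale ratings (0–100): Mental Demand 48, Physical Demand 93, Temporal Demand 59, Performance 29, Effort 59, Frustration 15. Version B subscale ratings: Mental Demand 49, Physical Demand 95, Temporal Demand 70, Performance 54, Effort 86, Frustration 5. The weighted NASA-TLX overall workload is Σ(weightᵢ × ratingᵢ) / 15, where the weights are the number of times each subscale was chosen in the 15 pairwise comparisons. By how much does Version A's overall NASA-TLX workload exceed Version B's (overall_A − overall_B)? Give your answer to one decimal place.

-16.5

Version A weighted sum = 2·48 + 2·93 + 3·59 + 4·29 + 4·59 + 0·15 = 96 + 186 + 177 + 116 + 236 + 0 = 811; overall_A = 811/15 = 54.0667.
Version B weighted sum = 2·49 + 2·95 + 3·70 + 4·54 + 4·86 + 0·5 = 98 + 190 + 210 + 216 + 344 + 0 = 1058; overall_B = 1058/15 = 70.5333.
Difference = 54.0667 − 70.5333 = -16.4666 ≈ -16.5.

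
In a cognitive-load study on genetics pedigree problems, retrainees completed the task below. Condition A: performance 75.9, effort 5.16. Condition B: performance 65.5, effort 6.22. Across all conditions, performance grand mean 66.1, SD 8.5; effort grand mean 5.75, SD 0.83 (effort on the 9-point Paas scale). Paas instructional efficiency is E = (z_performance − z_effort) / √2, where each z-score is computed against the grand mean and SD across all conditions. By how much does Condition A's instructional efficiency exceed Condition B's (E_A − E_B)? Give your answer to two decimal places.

Condition A: z_P = (75.9 − 66.1)/8.5 = 1.1529; z_E = (5.16 − 5.75)/0.83 = -0.7108; E_A = (1.1529 − (-0.7108))/√2 = 1.3178.
Condition B: z_P = (65.5 − 66.1)/8.5 = -0.0706; z_E = (6.22 − 5.75)/0.83 = 0.5663; E_B = (-0.0706 − 0.5663)/√2 = -0.4504.
E_A − E_B = 1.3178 − (-0.4504) = 1.7682 ≈ 1.77.

1.77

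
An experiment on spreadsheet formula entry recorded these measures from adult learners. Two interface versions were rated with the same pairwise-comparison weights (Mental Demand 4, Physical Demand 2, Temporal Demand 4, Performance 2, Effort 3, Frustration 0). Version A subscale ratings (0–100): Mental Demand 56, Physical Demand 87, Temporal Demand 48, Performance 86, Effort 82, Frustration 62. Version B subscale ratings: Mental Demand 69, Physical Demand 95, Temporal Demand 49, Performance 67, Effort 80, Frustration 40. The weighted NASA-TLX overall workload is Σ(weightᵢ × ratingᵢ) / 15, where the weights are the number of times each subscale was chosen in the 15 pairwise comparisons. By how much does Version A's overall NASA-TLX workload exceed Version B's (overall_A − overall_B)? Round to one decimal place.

-1.9

Version A weighted sum = 4·56 + 2·87 + 4·48 + 2·86 + 3·82 + 0·62 = 224 + 174 + 192 + 172 + 246 + 0 = 1008; overall_A = 1008/15 = 67.2000.
Version B weighted sum = 4·69 + 2·95 + 4·49 + 2·67 + 3·80 + 0·40 = 276 + 190 + 196 + 134 + 240 + 0 = 1036; overall_B = 1036/15 = 69.0667.
Difference = 67.2000 − 69.0667 = -1.8667 ≈ -1.9.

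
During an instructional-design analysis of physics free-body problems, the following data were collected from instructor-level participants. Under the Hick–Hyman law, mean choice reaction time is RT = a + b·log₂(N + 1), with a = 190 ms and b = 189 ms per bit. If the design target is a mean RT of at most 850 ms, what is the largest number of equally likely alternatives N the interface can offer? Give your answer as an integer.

Set 190 + 189·log₂(N + 1) ≤ 850.
log₂(N + 1) ≤ (850 − 190) / 189 = 3.4921.
N + 1 ≤ 2^3.4921 = 11.2519.
N ≤ 10.2519, so the largest integer N is 10.

10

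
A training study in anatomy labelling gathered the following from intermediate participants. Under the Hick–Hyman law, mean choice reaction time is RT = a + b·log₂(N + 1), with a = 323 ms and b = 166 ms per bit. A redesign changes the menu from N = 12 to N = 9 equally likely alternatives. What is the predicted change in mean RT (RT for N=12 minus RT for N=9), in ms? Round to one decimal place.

RT(12) = 323 + 166·log₂(13) = 323 + 166·3.7004 = 937.2664 ms.
RT(9) = 323 + 166·log₂(10) = 323 + 166·3.3219 = 874.4354 ms.
Difference = 937.2664 − 874.4354 = 62.8310 ≈ 62.8 ms.

62.8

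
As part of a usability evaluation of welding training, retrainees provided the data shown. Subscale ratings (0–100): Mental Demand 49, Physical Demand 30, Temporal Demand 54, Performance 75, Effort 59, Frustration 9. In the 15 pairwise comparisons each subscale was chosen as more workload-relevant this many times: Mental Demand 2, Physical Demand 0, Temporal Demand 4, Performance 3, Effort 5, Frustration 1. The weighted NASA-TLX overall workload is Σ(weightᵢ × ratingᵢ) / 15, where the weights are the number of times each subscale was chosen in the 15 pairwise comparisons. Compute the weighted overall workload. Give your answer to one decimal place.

56.2

The tallies are the weights (they sum to 15).
Weighted sum = 2·49 + 0·30 + 4·54 + 3·75 + 5·59 + 1·9
            = 98 + 0 + 216 + 225 + 295 + 9 = 843.
Overall workload = 843 / 15 = 56.2000 ≈ 56.2.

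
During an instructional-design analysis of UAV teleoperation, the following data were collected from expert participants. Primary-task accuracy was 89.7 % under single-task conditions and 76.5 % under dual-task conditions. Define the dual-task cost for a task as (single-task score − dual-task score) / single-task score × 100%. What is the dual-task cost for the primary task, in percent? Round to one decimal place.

14.7

Cost = (89.7 − 76.5) / 89.7 × 100%
     = 13.2000 / 89.7 × 100% = 14.7157%.
≈ 14.7%.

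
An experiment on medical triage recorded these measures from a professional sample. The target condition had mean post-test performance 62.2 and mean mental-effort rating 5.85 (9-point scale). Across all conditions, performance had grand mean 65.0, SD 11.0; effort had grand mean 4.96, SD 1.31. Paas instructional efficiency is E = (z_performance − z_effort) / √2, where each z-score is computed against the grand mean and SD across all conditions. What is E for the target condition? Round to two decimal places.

-0.66

z_performance = (62.2 − 65.0) / 11.0 = -2.8000 / 11.0 = -0.2545.
z_effort = (5.85 − 4.96) / 1.31 = 0.8900 / 1.31 = 0.6794.
z_P − z_E = -0.2545 − 0.6794 = -0.9339.
E = -0.9339 / √2 = -0.9339 / 1.41421 = -0.6604 ≈ -0.66.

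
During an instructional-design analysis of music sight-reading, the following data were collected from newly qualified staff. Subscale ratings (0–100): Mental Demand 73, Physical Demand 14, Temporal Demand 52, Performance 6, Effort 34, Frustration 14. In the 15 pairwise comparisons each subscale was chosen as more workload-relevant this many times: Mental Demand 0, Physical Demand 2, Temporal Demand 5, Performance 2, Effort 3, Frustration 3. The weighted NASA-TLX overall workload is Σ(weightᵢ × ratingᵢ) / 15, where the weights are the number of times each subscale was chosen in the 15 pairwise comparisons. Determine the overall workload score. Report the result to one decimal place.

The tallies are the weights (they sum to 15).
Weighted sum = 0·73 + 2·14 + 5·52 + 2·6 + 3·34 + 3·14
            = 0 + 28 + 260 + 12 + 102 + 42 = 444.
Overall workload = 444 / 15 = 29.6000 ≈ 29.6.

29.6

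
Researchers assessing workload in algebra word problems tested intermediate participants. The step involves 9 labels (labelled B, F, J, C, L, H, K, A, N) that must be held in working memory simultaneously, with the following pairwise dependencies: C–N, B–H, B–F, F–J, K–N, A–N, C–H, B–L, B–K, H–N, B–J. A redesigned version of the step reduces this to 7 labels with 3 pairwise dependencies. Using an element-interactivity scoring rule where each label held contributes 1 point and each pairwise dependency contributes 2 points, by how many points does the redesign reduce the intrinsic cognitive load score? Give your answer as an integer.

18

Original: 9 × 1 + 11 × 2 = 9 + 22 = 31.
Redesigned: 7 × 1 + 3 × 2 = 7 + 6 = 13.
Reduction = 31 − 13 = 18.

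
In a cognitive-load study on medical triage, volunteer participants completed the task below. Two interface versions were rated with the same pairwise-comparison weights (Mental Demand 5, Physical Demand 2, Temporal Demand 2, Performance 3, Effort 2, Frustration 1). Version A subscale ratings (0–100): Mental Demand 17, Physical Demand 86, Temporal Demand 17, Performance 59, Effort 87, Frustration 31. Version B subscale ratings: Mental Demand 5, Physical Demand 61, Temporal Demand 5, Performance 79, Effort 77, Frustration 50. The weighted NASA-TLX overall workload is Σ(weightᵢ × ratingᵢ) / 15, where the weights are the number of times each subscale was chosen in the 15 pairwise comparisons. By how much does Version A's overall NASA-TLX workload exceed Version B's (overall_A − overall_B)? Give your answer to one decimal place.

5.0

Version A weighted sum = 5·17 + 2·86 + 2·17 + 3·59 + 2·87 + 1·31 = 85 + 172 + 34 + 177 + 174 + 31 = 673; overall_A = 673/15 = 44.8667.
Version B weighted sum = 5·5 + 2·61 + 2·5 + 3·79 + 2·77 + 1·50 = 25 + 122 + 10 + 237 + 154 + 50 = 598; overall_B = 598/15 = 39.8667.
Difference = 44.8667 − 39.8667 = 5.0000 ≈ 5.0.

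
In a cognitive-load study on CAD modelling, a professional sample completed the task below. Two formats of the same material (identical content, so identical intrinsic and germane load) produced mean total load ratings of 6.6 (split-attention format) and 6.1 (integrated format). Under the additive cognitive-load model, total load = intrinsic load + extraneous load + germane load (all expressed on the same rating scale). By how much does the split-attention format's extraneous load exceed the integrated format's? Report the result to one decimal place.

0.5

Intrinsic and germane load are equal across formats, so the difference in total load equals the difference in extraneous load.
Extraneous-load difference = 6.6 − 6.1 = 0.5.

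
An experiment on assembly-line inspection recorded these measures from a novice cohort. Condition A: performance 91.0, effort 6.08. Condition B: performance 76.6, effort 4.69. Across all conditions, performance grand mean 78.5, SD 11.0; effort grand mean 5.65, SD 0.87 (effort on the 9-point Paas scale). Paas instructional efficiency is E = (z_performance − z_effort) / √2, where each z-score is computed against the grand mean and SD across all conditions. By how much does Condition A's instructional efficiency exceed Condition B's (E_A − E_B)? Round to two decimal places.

Condition A: z_P = (91.0 − 78.5)/11.0 = 1.1364; z_E = (6.08 − 5.65)/0.87 = 0.4943; E_A = (1.1364 − 0.4943)/√2 = 0.4540.
Condition B: z_P = (76.6 − 78.5)/11.0 = -0.1727; z_E = (4.69 − 5.65)/0.87 = -1.1034; E_B = (-0.1727 − (-1.1034))/√2 = 0.6581.
E_A − E_B = 0.4540 − 0.6581 = -0.2041 ≈ -0.20.

-0.20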